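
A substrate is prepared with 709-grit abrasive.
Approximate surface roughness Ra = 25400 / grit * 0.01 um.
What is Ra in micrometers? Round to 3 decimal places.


Ra = 25400 / 709 * 0.01 = 0.358 um

0.358


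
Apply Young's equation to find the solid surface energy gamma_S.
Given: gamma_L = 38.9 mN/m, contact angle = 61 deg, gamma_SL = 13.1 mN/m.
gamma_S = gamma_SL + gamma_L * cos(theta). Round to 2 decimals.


theta_rad = 61 * pi/180 = 1.064651
gamma_S = 13.1 + 38.9 * cos(1.064651)
= 31.96 mN/m

31.96


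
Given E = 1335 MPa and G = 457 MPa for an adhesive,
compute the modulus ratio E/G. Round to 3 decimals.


E/G ratio = 1335 / 457 = 2.921

2.921


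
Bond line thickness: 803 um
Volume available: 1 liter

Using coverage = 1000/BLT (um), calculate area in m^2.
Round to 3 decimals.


1 L = 1e6 mm^3, thickness = 803 um = 0.803 mm
Area = 1e6 / 0.803 mm^2 = (1e6 / 0.803) / 1e6 m^2 = 1000 / 803 m^2
= 1.245 m^2

1.245


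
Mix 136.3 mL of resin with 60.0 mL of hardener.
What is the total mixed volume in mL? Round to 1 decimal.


Total = 136.3 + 60.0 = 196.3 mL

196.3


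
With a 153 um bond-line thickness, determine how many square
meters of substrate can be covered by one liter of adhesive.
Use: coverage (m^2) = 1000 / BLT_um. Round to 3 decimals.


Coverage = 1000 / 153 = 6.536 m^2

6.536


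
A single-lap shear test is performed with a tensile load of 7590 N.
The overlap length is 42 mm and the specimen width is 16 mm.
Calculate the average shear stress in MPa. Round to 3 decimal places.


Shear stress = F / (overlap * width)
= 7590 / (42 * 16)
= 7590 / 672
= 11.295 MPa

11.295


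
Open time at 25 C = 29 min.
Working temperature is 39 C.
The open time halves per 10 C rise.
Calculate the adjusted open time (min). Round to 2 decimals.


factor = 2^((39 - 25) / 10) = 2.6390
ot = 29 / 2.6390 = 10.99 min

10.99


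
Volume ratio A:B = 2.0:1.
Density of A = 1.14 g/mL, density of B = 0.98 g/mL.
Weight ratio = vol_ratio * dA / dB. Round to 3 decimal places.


Wt ratio = 2.0 * 1.14 / 0.98
= 2.327

2.327


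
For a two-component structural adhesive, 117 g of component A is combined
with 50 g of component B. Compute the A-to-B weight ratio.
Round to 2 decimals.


Weight ratio A:B = 117 / 50
= 2.34

2.34


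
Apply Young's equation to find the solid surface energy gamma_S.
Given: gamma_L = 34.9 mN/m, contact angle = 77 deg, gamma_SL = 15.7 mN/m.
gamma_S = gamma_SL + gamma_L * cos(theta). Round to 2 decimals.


theta_rad = 77 * pi/180 = 1.343904
gamma_S = 15.7 + 34.9 * cos(1.343904)
= 23.55 mN/m

23.55


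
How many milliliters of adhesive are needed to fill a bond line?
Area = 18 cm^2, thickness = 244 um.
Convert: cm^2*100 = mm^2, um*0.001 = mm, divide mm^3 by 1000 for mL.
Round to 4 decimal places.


= (18 * 100) * (244 * 0.001) / 1000
= 0.4392 mL

0.4392


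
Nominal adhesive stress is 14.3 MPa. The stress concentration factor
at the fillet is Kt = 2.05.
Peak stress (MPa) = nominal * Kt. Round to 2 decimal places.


Peak = 14.3 * 2.05 = 29.32 MPa

29.32


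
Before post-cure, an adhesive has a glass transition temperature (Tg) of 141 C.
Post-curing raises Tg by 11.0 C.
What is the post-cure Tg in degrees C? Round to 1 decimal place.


Tg_post = Tg_base + delta_Tg
= 141 + 11.0
= 152.0 C

152.0


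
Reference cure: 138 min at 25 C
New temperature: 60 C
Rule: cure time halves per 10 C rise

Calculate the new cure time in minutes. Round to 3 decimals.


factor = 2^((60-25)/10) = 11.3137
t_new = 138 / 11.3137 = 12.198 min

12.198


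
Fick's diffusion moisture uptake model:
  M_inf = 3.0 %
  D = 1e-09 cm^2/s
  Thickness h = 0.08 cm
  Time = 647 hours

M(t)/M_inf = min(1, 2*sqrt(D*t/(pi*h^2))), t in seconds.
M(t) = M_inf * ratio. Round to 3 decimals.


t_sec = 647 * 3600 = 2329200
ratio = 2*sqrt(1e-09*2329200/(pi*0.08^2))
= min(1, 0.680720)
= 0.680720
M(t) = 3.0 * 0.680720 = 2.042 %

2.042


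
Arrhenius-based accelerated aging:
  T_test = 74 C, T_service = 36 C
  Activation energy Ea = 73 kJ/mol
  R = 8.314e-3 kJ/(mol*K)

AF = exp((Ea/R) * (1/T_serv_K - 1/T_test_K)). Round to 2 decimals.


T_test_K = 347.15, T_serv_K = 309.15
AF = exp((73/8.314e-3) * (1/309.15 - 1/347.15))
= 22.40

22.40


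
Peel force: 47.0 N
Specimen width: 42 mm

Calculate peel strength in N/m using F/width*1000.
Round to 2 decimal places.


Peel strength = 47.0 / 42 * 1000 = 1119.05 N/m

1119.05


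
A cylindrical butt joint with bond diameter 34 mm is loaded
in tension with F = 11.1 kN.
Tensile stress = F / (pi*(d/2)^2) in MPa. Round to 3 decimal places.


Area = pi * (34/2)^2 = 907.9203 mm^2
Stress = 11.1*1000 / 907.9203
= 12.226 MPa

12.226


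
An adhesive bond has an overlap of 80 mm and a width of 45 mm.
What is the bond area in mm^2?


Bond area = overlap * width
= 80 * 45
= 3600 mm^2

3600


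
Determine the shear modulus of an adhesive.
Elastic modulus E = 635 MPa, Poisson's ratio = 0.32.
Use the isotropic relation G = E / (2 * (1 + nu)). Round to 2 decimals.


G = 635 / (2*(1+0.32)) = 635 / 2.64
= 240.53 MPa

240.53


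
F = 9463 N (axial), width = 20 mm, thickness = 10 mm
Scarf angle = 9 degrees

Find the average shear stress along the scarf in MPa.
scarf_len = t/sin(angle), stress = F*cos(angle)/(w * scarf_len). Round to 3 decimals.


scarf_len = 10/sin(9 deg) = 63.9245
cos(9 deg) = 0.987688
stress = 9463*0.987688/(20*63.9245) = 7.311 MPa

7.311


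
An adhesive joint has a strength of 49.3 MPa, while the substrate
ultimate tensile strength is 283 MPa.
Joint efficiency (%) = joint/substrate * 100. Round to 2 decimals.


Efficiency = 49.3 / 283 * 100
= 17.42%

17.42


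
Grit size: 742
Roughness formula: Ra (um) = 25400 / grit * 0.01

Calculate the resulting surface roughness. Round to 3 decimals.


Ra = 25400 / 742 * 0.01
= 0.342 um

0.342


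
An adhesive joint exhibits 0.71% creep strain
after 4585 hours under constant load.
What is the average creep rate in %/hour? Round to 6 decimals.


Creep rate = strain / time
= 0.71 / 4585
= 0.000155 %/h

0.000155


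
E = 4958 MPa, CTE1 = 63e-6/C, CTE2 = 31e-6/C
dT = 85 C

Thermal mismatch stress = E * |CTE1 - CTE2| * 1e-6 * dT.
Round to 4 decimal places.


= 4958 * 32e-6 * 85
= 13.4858 MPa

13.4858


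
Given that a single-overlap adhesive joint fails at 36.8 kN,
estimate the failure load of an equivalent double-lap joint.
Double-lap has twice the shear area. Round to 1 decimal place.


Double-lap factor = 2
Expected load = 36.8 * 2 = 73.6 kN

73.6


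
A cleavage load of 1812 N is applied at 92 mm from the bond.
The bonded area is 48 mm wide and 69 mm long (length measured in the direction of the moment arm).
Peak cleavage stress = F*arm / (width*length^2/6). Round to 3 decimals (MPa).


Moment = 1812 * 92 = 166704 N*mm
Section modulus = 48 * 4761 / 6 = 228528 / 6 mm^3
Stress = 166704 / (228528 / 6) = 1000224 / 228528
= 4.377 MPa

4.377


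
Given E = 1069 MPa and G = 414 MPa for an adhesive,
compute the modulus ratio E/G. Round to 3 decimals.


E/G ratio = 1069 / 414 = 2.582

2.582


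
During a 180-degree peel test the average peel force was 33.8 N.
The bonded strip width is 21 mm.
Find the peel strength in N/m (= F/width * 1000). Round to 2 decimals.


Peel strength = F/width * 1000
= 33.8 / 21 * 1000
= 1609.52 N/m

1609.52


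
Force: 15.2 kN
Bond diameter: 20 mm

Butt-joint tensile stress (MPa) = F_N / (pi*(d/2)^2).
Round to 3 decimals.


F_N = 15.2 * 1000 = 15200.0 N
A = pi*(10.0)^2 = 314.1593 mm^2
stress = 15200.0 / 314.1593 = 48.383 MPa

48.383


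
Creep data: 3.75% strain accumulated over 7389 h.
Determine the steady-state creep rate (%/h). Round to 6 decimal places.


Rate = 3.75 / 7389 = 0.000508 %/h

0.000508


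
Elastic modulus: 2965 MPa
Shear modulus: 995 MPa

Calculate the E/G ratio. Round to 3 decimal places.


E / G = 2965 / 995 = 2.980

2.980


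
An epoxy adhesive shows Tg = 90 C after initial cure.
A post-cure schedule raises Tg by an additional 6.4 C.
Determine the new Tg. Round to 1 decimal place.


New Tg = 90 + 6.4
= 96.4 C

96.4


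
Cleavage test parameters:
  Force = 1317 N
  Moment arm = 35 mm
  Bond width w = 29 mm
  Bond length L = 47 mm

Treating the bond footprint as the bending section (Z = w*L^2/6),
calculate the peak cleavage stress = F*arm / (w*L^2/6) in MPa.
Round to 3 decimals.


M = 1317 * 35 = 46095 N*mm
Z = 29 * 47^2 / 6 = 64061 / 6 mm^3
sigma = M / Z = 6 * 46095 / 64061 = 276570 / 64061
= 4.317 MPa

4.317


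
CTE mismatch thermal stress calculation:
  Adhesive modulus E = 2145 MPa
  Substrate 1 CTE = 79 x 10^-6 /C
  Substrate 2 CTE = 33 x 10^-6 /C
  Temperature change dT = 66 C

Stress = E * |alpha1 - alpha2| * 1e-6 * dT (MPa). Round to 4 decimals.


delta_alpha = |79 - 33| = 46 x 10^-6/C
Stress = 2145 * 46e-6 * 66
= 6.5122 MPa

6.5122


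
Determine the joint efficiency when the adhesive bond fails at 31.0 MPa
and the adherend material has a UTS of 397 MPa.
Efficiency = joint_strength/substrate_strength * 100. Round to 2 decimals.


Joint efficiency = 31.0 / 397 * 100
= 7.81%

7.81


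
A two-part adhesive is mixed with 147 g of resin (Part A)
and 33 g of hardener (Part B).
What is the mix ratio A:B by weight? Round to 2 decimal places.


Mix ratio = mass_A / mass_B
= 147 / 33
= 4.45

4.45


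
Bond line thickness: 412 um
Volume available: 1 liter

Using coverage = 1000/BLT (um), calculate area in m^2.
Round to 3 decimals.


1 L = 1e6 mm^3, thickness = 412 um = 0.412 mm
Area = 1e6 / 0.412 mm^2 = (1e6 / 0.412) / 1e6 m^2 = 1000 / 412 m^2
= 2.427 m^2

2.427


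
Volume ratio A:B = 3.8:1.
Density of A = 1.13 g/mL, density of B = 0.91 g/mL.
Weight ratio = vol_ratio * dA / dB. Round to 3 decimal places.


Wt ratio = 3.8 * 1.13 / 0.91
= 4.719

4.719


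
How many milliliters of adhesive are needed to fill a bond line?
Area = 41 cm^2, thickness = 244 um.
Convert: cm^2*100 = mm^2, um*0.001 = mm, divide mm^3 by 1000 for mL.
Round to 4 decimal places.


= (41 * 100) * (244 * 0.001) / 1000
= 1.0004 mL

1.0004


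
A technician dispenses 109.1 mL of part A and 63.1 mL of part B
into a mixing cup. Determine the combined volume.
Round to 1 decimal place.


Combined volume = 109.1 + 63.1
= 172.2 mL

172.2


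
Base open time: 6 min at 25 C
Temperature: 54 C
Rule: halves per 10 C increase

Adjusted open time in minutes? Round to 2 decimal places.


Acceleration = 2^((54-25)/10) = 7.4643
Open time = 6 / 7.4643 = 0.80 min

0.80


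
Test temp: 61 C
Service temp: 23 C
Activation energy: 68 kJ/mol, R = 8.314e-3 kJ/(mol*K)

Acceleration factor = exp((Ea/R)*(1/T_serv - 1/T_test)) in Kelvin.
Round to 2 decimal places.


AF = exp((68/0.008314)*(1/296.15 - 1/334.15))
= 23.12

23.12


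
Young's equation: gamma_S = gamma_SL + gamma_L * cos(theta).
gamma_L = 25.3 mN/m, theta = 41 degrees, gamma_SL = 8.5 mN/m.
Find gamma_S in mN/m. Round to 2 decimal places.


cos(41 deg) = 0.754710
gamma_S = 8.5 + 25.3 * 0.754710
= 27.59 mN/m

27.59


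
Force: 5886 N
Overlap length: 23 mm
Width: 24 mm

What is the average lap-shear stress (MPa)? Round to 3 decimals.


Average shear stress = F / (overlap * width)
= 5886 / (23 * 24)
= 10.663 MPa

10.663


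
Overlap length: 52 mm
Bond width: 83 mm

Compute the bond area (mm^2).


Bond area = 52 * 83 = 4316 mm^2

4316


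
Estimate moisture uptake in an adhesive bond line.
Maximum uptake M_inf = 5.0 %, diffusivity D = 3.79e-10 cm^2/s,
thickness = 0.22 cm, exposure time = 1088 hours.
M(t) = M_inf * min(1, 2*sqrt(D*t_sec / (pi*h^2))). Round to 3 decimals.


Convert time: 1088 h = 3916800 s
ratio = min(1, 2*sqrt(3.79e-10*3916800/(pi*0.22^2)))
= 0.197614
M(t) = 5.0 * 0.197614 = 0.988%

0.988


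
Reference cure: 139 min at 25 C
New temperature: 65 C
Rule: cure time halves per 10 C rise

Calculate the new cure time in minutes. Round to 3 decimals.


factor = 2^((65-25)/10) = 16.0000
t_new = 139 / 16.0000 = 8.688 min

8.688


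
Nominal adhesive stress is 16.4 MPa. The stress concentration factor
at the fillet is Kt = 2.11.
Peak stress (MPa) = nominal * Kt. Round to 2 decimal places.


Peak = 16.4 * 2.11 = 34.60 MPa

34.60


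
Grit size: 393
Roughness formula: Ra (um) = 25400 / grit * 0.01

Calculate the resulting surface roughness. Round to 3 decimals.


Ra = 25400 / 393 * 0.01
= 0.646 um

0.646


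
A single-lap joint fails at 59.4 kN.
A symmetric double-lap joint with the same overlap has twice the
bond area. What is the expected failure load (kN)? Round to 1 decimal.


Double-lap load = 2 * 59.4 = 118.8 kN

118.8


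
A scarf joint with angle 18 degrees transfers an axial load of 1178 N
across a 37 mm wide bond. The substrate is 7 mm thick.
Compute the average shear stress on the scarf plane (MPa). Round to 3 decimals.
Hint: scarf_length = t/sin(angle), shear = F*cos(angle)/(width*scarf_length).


scarf_length = 7 / sin(18 deg) = 22.6525 mm
cos(18 deg) = 0.951057
shear stress = 1178 * 0.951057 / (37 * 22.6525)
= 1.337 MPa

1.337


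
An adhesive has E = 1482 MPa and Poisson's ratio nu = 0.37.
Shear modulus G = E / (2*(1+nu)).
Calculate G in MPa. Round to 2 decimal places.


G = 1482 / (2*(1+0.37))
= 1482 / 2.74
= 540.88 MPa

540.88


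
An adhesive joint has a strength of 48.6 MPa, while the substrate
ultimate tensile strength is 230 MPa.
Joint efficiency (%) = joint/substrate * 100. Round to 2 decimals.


Efficiency = 48.6 / 230 * 100
= 21.13%

21.13


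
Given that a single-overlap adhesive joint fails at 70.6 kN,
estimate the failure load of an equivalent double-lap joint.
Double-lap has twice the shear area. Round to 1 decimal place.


Double-lap factor = 2
Expected load = 70.6 * 2 = 141.2 kN

141.2


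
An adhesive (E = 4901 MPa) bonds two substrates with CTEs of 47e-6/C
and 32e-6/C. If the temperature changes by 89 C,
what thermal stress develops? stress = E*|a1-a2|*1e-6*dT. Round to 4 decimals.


Stress = 4901 * |47 - 32| * 1e-6 * 89
= 6.5428 MPa

6.5428


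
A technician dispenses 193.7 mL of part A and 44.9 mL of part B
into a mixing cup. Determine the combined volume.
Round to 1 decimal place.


Combined volume = 193.7 + 44.9
= 238.6 mL

238.6


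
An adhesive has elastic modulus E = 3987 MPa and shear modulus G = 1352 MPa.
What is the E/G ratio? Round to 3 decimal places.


E/G = 3987 / 1352 = 2.949

2.949


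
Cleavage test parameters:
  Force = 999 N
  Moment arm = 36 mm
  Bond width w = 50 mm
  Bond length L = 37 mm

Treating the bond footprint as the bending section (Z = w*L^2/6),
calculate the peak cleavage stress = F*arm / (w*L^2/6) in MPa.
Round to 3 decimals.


M = 999 * 36 = 35964 N*mm
Z = 50 * 37^2 / 6 = 68450 / 6 mm^3
sigma = M / Z = 6 * 35964 / 68450 = 215784 / 68450
= 3.152 MPa

3.152


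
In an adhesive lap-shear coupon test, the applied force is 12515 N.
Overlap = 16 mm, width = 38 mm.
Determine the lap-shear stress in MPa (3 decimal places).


stress = F / (overlap * width)
= 12515 / (16 * 38)
= 20.584 MPa

20.584


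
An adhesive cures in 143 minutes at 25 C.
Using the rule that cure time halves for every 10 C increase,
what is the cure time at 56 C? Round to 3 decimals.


Factor = 2^((56 - 25) / 10) = 8.5742
Cure time = 143 / 8.5742
= 16.678 minutes

16.678


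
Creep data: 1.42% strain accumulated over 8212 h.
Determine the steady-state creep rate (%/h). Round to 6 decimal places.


Rate = 1.42 / 8212 = 0.000173 %/h

0.000173


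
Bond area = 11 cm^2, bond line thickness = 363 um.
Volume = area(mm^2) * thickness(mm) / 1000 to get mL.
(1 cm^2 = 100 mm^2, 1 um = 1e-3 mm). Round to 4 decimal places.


area_mm2 = 11 * 100 = 1100
blt_mm = 363 * 1e-3 = 0.363
vol_mm3 = 1100 * 0.363 = 399.3
vol_mL = 399.3 / 1000 = 0.3993 mL

0.3993


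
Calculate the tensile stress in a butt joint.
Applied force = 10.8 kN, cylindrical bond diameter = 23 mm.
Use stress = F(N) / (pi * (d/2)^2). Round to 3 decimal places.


A = pi * 11.5^2 = 415.4756 mm^2
sigma = 10800.0 / 415.4756 = 25.994 MPa

25.994


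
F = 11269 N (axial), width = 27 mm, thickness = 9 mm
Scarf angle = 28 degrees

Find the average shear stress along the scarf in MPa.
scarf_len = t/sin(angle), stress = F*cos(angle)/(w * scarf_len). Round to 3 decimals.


scarf_len = 9/sin(28 deg) = 19.1705
cos(28 deg) = 0.882948
stress = 11269*0.882948/(27*19.1705) = 19.223 MPa

19.223


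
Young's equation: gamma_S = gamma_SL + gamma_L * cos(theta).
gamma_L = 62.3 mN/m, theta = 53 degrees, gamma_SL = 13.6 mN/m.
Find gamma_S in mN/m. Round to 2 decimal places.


cos(53 deg) = 0.601815
gamma_S = 13.6 + 62.3 * 0.601815
= 51.09 mN/m

51.09


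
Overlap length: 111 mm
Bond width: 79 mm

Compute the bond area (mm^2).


Bond area = 111 * 79 = 8769 mm^2

8769


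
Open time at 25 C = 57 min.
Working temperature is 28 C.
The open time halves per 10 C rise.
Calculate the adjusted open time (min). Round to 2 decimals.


factor = 2^((28 - 25) / 10) = 1.2311
ot = 57 / 1.2311 = 46.30 min

46.30


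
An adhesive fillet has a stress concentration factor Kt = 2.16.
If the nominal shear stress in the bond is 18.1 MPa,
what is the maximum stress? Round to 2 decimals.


Max stress = 18.1 * 2.16 = 39.10 MPa

39.10


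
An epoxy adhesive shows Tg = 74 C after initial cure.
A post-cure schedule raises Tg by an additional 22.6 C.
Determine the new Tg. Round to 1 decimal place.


New Tg = 74 + 22.6
= 96.6 C

96.6


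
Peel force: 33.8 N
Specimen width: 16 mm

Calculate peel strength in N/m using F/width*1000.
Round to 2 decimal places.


Peel strength = 33.8 / 16 * 1000 = 2112.50 N/m

2112.50


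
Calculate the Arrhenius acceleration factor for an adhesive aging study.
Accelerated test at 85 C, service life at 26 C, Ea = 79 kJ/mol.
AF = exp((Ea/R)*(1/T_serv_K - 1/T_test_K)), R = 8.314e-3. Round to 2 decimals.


T_test = 358.15 K, T_serv = 299.15 K
Ea/R = 79 / 0.008314 = 9502.04
AF = exp(9502.04 * (1/299.15 - 1/358.15))
= 187.27

187.27


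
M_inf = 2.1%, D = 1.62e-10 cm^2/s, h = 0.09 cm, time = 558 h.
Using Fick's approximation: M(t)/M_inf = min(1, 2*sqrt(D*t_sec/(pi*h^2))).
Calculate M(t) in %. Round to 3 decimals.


t = 2008800 s
ratio = min(1, 2*sqrt(1.62e-10*2008800/(pi*0.0081)))
= 0.226172
M(t) = 2.1 * 0.226172 = 0.475%

0.475


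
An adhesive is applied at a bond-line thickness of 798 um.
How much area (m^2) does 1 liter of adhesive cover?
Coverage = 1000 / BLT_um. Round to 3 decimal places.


Coverage = 1000 / 798 = 1.253 m^2

1.253


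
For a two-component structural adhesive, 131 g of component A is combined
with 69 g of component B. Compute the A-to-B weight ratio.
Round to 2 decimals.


Weight ratio A:B = 131 / 69
= 1.90

1.90


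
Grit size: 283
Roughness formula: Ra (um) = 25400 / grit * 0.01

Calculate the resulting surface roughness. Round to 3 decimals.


Ra = 25400 / 283 * 0.01
= 0.898 um

0.898


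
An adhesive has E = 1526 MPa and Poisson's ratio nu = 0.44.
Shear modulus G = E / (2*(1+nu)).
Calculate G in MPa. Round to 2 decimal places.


G = 1526 / (2*(1+0.44))
= 1526 / 2.88
= 529.86 MPa

529.86


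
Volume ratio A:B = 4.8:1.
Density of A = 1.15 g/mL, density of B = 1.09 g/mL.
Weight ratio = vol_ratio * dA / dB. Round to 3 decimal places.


Wt ratio = 4.8 * 1.15 / 1.09
= 5.064

5.064


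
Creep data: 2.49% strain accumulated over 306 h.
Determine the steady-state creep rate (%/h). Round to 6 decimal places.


Rate = 2.49 / 306 = 0.008137 %/h

0.008137


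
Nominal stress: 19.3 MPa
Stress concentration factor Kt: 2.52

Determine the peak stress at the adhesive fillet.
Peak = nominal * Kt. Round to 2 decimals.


Peak stress = 19.3 * 2.52
= 48.64 MPa

48.64


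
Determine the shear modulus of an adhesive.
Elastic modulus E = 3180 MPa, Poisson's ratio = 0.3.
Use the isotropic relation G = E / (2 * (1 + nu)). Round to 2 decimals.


G = 3180 / (2*(1+0.3)) = 3180 / 2.60
= 1223.08 MPa

1223.08


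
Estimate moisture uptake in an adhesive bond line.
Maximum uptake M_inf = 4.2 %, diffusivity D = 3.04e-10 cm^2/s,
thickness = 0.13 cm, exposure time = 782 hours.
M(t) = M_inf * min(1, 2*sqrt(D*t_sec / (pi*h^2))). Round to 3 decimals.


Convert time: 782 h = 2815200 s
ratio = min(1, 2*sqrt(3.04e-10*2815200/(pi*0.13^2)))
= 0.253924
M(t) = 4.2 * 0.253924 = 1.066%

1.066


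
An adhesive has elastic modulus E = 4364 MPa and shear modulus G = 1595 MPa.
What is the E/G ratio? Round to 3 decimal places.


E/G = 4364 / 1595 = 2.736

2.736


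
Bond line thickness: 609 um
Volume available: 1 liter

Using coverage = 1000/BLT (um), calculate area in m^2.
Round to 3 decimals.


1 L = 1e6 mm^3, thickness = 609 um = 0.609 mm
Area = 1e6 / 0.609 mm^2 = (1e6 / 0.609) / 1e6 m^2 = 1000 / 609 m^2
= 1.642 m^2

1.642


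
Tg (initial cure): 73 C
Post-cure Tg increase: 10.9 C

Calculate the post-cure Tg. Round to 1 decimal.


Post-cure Tg = 73 + 10.9 = 83.9 C

83.9


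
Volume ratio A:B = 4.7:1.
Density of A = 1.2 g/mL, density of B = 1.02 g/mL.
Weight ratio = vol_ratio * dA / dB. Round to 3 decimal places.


Wt ratio = 4.7 * 1.2 / 1.02
= 5.529

5.529


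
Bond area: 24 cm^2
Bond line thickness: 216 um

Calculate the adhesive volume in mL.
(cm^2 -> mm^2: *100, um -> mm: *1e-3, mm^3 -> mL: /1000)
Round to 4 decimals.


V = 24*100 * 216*1e-3 / 1000
= 0.5184 mL

0.5184


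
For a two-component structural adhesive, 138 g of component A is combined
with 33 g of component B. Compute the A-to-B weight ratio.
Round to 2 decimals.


Weight ratio A:B = 138 / 33
= 4.18

4.18


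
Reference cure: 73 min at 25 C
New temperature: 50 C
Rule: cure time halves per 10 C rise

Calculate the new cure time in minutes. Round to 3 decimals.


factor = 2^((50-25)/10) = 5.6569
t_new = 73 / 5.6569 = 12.905 min

12.905


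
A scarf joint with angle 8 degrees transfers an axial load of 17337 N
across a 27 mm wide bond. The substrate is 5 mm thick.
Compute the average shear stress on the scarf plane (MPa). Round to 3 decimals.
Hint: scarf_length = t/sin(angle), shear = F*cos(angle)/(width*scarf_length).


scarf_length = 5 / sin(8 deg) = 35.9265 mm
cos(8 deg) = 0.990268
shear stress = 17337 * 0.990268 / (27 * 35.9265)
= 17.699 MPa

17.699


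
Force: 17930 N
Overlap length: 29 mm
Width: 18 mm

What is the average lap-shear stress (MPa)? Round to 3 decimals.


Average shear stress = F / (overlap * width)
= 17930 / (29 * 18)
= 34.349 MPa

34.349


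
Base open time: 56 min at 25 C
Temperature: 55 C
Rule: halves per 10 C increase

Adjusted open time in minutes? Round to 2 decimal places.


Acceleration = 2^((55-25)/10) = 8.0000
Open time = 56 / 8.0000 = 7.00 min

7.00


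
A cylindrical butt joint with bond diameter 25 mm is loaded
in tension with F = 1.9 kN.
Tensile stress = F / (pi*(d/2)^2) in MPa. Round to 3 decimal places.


Area = pi * (25/2)^2 = 490.8739 mm^2
Stress = 1.9*1000 / 490.8739
= 3.871 MPa

3.871


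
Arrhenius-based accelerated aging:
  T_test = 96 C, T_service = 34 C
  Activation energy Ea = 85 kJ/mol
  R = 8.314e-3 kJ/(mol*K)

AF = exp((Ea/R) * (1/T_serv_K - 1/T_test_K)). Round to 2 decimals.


T_test_K = 369.15, T_serv_K = 307.15
AF = exp((85/8.314e-3) * (1/307.15 - 1/369.15))
= 267.86

267.86


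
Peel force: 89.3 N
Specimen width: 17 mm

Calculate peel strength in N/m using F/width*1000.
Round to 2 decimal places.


Peel strength = 89.3 / 17 * 1000 = 5252.94 N/m

5252.94


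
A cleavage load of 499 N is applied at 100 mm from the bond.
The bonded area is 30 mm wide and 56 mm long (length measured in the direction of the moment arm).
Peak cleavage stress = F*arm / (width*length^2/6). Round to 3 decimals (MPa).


Moment = 499 * 100 = 49900 N*mm
Section modulus = 30 * 3136 / 6 = 94080 / 6 mm^3
Stress = 49900 / (94080 / 6) = 299400 / 94080
= 3.182 MPa

3.182


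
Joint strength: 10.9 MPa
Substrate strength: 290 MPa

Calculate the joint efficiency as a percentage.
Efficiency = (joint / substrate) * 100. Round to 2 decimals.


Efficiency = (10.9 / 290) * 100 = 3.76%

3.76


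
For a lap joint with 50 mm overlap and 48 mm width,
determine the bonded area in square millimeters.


Area = 50 * 48 = 2400 mm^2

2400


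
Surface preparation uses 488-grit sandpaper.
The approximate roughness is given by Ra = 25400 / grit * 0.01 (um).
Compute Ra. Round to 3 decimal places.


Ra = 25400 / 488 * 0.01
= 254 / 488
= 0.520 um

0.520


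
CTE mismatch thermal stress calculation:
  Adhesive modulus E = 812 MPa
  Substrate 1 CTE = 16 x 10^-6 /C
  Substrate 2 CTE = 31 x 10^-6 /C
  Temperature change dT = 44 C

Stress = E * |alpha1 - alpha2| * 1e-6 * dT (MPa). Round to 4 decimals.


delta_alpha = |16 - 31| = 15 x 10^-6/C
Stress = 812 * 15e-6 * 44
= 0.5359 MPa

0.5359


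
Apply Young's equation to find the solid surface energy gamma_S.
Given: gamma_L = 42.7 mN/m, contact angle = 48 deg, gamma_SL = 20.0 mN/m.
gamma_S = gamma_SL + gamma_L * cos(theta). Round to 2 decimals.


theta_rad = 48 * pi/180 = 0.837758
gamma_S = 20.0 + 42.7 * cos(0.837758)
= 48.57 mN/m

48.57


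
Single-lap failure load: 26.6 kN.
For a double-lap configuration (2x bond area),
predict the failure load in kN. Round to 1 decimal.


Failure load = 26.6 * 2 = 53.2 kN

53.2


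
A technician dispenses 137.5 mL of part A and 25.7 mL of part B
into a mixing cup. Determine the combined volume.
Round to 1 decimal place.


Combined volume = 137.5 + 25.7
= 163.2 mL

163.2


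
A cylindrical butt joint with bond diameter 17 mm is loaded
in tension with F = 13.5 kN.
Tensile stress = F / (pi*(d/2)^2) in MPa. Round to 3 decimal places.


Area = pi * (17/2)^2 = 226.9801 mm^2
Stress = 13.5*1000 / 226.9801
= 59.477 MPa

59.477


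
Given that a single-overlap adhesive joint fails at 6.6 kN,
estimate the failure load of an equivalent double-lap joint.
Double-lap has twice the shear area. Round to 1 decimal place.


Double-lap factor = 2
Expected load = 6.6 * 2 = 13.2 kN

13.2


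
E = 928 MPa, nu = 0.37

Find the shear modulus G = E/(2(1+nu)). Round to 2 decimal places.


G = 928 / (2 * 1.37)
= 338.69 MPa

338.69


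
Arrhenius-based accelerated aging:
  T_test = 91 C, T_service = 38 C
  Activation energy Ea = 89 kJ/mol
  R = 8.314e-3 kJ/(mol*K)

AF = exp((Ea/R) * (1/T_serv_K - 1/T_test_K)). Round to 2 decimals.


T_test_K = 364.15, T_serv_K = 311.15
AF = exp((89/8.314e-3) * (1/311.15 - 1/364.15))
= 149.50

149.50


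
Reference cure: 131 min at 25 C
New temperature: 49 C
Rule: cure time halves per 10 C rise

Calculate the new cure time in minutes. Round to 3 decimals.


factor = 2^((49-25)/10) = 5.2780
t_new = 131 / 5.2780 = 24.820 min

24.820


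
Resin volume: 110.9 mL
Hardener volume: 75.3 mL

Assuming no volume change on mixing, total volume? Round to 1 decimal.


V_total = 110.9 + 75.3 = 186.2 mL

186.2


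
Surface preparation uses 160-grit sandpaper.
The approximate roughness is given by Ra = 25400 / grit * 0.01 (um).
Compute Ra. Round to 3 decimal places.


Ra = 25400 / 160 * 0.01
= 254 / 160
= 1.588 um

1.588


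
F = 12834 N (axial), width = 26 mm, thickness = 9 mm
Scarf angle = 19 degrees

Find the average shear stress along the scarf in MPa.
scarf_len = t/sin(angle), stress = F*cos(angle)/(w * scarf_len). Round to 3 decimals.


scarf_len = 9/sin(19 deg) = 27.6440
cos(19 deg) = 0.945519
stress = 12834*0.945519/(26*27.6440) = 16.883 MPa

16.883


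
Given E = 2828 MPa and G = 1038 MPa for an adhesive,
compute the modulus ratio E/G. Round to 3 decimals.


E/G ratio = 2828 / 1038 = 2.724

2.724


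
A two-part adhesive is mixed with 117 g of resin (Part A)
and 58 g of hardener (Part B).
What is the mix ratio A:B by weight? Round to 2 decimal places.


Mix ratio = mass_A / mass_B
= 117 / 58
= 2.02

2.02


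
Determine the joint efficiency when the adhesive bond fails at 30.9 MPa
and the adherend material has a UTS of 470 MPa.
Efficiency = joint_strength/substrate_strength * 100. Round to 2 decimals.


Joint efficiency = 30.9 / 470 * 100
= 6.57%

6.57


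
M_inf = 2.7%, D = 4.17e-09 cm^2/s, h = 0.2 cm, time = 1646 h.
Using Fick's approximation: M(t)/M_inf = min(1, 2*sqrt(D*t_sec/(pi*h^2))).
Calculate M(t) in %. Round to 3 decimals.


t = 5925600 s
ratio = min(1, 2*sqrt(4.17e-09*5925600/(pi*0.0400)))
= 0.886869
M(t) = 2.7 * 0.886869 = 2.395%

2.395


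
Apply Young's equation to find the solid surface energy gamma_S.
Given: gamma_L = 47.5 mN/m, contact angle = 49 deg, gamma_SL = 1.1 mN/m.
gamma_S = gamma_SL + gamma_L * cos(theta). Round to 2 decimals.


theta_rad = 49 * pi/180 = 0.855211
gamma_S = 1.1 + 47.5 * cos(0.855211)
= 32.26 mN/m

32.26


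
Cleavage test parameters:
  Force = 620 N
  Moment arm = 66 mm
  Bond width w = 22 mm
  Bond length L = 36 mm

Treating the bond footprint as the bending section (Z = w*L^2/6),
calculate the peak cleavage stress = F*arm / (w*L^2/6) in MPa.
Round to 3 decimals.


M = 620 * 66 = 40920 N*mm
Z = 22 * 36^2 / 6 = 28512 / 6 mm^3
sigma = M / Z = 6 * 40920 / 28512 = 245520 / 28512
= 8.611 MPa

8.611


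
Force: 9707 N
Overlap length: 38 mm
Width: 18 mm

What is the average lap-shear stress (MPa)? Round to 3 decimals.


Average shear stress = F / (overlap * width)
= 9707 / (38 * 18)
= 14.192 MPa

14.192


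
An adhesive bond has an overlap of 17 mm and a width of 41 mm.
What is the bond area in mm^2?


Bond area = overlap * width
= 17 * 41
= 697 mm^2

697


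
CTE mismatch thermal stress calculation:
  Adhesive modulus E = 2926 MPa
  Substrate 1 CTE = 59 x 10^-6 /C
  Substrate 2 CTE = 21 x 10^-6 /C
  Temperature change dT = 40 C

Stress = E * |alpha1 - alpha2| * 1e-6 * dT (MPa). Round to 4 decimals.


delta_alpha = |59 - 21| = 38 x 10^-6/C
Stress = 2926 * 38e-6 * 40
= 4.4475 MPa

4.4475


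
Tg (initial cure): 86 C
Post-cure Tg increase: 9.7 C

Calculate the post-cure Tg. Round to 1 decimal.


Post-cure Tg = 86 + 9.7 = 95.7 C

95.7


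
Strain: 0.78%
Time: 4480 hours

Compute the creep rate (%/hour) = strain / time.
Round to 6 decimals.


Creep rate = 0.78 / 4480
= 0.000174 %/h

0.000174


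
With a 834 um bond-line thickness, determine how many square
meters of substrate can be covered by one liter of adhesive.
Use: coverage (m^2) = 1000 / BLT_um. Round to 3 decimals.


Coverage = 1000 / 834 = 1.199 m^2

1.199


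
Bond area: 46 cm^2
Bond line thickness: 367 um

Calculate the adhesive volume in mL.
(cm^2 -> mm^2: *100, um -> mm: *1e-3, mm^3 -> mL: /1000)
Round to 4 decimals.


V = 46*100 * 367*1e-3 / 1000
= 1.6882 mL

1.6882


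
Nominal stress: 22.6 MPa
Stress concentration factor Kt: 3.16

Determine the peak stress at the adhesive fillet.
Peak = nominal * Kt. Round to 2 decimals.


Peak stress = 22.6 * 3.16
= 71.42 MPa

71.42


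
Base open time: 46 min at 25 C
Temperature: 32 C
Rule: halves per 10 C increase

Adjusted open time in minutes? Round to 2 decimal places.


Acceleration = 2^((32-25)/10) = 1.6245
Open time = 46 / 1.6245 = 28.32 min

28.32


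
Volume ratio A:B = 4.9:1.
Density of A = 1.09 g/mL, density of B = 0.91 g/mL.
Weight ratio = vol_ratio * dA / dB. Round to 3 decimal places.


Wt ratio = 4.9 * 1.09 / 0.91
= 5.869

5.869


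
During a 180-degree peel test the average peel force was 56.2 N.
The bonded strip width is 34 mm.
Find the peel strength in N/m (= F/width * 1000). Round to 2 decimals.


Peel strength = F/width * 1000
= 56.2 / 34 * 1000
= 1652.94 N/m

1652.94


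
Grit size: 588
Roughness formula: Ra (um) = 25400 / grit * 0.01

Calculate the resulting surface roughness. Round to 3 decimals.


Ra = 25400 / 588 * 0.01
= 0.432 um

0.432


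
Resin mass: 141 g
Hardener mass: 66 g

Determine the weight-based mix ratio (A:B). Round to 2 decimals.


Ratio = 141 / 66 = 2.14

2.14


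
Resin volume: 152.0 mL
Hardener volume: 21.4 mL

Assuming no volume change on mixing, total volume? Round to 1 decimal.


V_total = 152.0 + 21.4 = 173.4 mL

173.4


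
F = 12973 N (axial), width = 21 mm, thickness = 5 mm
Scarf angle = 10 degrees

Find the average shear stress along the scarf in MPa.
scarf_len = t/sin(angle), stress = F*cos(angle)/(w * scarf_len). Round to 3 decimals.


scarf_len = 5/sin(10 deg) = 28.7939
cos(10 deg) = 0.984808
stress = 12973*0.984808/(21*28.7939) = 21.129 MPa

21.129


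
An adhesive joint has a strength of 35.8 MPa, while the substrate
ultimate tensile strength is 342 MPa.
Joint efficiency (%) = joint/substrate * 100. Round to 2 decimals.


Efficiency = 35.8 / 342 * 100
= 10.47%

10.47


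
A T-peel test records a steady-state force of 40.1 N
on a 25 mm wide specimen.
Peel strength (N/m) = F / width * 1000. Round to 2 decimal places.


Peel strength = 40.1 / 25 * 1000
= 1604.00 N/m

1604.00


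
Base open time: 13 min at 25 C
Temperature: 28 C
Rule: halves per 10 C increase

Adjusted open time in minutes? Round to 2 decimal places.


Acceleration = 2^((28-25)/10) = 1.2311
Open time = 13 / 1.2311 = 10.56 min

10.56


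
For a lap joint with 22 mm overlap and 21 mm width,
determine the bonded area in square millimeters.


Area = 22 * 21 = 462 mm^2

462


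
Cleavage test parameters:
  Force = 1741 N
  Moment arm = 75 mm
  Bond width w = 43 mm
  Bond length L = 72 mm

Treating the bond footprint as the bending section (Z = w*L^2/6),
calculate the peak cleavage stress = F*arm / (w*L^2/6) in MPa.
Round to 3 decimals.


M = 1741 * 75 = 130575 N*mm
Z = 43 * 72^2 / 6 = 222912 / 6 mm^3
sigma = M / Z = 6 * 130575 / 222912 = 783450 / 222912
= 3.515 MPa

3.515


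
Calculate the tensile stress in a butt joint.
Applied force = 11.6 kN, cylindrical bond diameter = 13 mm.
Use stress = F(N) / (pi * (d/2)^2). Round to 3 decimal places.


A = pi * 6.5^2 = 132.7323 mm^2
sigma = 11600.0 / 132.7323 = 87.394 MPa

87.394


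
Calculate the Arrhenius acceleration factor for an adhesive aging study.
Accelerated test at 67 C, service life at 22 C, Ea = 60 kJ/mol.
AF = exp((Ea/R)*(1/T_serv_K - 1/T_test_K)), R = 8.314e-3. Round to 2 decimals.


T_test = 340.15 K, T_serv = 295.15 K
Ea/R = 60 / 0.008314 = 7216.74
AF = exp(7216.74 * (1/295.15 - 1/340.15))
= 25.40

25.40


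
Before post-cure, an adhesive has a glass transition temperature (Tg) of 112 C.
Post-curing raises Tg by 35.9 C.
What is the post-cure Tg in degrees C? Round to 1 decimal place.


Tg_post = Tg_base + delta_Tg
= 112 + 35.9
= 147.9 C

147.9


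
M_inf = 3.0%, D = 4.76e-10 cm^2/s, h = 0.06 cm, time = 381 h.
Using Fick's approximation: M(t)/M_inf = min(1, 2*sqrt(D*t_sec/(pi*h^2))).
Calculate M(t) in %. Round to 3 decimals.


t = 1371600 s
ratio = min(1, 2*sqrt(4.76e-10*1371600/(pi*0.0036)))
= 0.480531
M(t) = 3.0 * 0.480531 = 1.442%

1.442


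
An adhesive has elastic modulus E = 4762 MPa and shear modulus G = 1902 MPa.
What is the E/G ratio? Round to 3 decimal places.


E/G = 4762 / 1902 = 2.504

2.504


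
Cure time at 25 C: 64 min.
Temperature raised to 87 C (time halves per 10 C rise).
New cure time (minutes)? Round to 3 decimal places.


Acceleration factor = 2^(62/10) = 73.5167
New time = 64 / 73.5167 = 0.871 min

0.871


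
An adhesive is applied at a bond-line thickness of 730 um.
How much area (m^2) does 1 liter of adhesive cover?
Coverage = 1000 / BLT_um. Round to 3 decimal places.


Coverage = 1000 / 730 = 1.370 m^2

1.370


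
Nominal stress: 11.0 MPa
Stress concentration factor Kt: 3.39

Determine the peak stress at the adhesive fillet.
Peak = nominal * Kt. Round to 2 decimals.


Peak stress = 11.0 * 3.39
= 37.29 MPa

37.29


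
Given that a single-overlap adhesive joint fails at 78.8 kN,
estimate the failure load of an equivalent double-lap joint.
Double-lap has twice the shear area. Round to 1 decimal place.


Double-lap factor = 2
Expected load = 78.8 * 2 = 157.6 kN

157.6


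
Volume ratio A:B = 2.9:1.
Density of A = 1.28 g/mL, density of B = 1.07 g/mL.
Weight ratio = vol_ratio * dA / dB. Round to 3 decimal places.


Wt ratio = 2.9 * 1.28 / 1.07
= 3.469

3.469


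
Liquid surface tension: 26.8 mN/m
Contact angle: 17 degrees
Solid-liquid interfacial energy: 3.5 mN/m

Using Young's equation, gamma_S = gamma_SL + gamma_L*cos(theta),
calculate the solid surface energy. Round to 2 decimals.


gamma_S = 3.5 + 26.8 * cos(17)
= 29.13 mN/m

29.13


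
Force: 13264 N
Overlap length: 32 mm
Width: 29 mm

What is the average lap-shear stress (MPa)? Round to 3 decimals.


Average shear stress = F / (overlap * width)
= 13264 / (32 * 29)
= 14.293 MPa

14.293


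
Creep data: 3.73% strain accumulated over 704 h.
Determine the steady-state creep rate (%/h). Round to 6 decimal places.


Rate = 3.73 / 704 = 0.005298 %/h

0.005298


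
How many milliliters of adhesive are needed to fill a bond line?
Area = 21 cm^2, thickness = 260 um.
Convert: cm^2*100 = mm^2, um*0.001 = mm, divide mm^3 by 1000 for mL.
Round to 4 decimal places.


= (21 * 100) * (260 * 0.001) / 1000
= 0.5460 mL

0.5460


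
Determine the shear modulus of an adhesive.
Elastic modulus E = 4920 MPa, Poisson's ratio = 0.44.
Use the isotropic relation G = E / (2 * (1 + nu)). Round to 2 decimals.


G = 4920 / (2*(1+0.44)) = 4920 / 2.88
= 1708.33 MPa

1708.33


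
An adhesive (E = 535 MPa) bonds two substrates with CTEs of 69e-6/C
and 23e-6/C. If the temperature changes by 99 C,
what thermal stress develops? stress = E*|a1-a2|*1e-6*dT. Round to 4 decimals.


Stress = 535 * |69 - 23| * 1e-6 * 99
= 2.4364 MPa

2.4364


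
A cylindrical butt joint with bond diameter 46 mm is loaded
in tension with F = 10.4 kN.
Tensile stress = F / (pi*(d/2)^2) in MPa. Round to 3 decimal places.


Area = pi * (46/2)^2 = 1661.9025 mm^2
Stress = 10.4*1000 / 1661.9025
= 6.258 MPa

6.258


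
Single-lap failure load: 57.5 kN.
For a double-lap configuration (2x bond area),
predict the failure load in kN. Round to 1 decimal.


Failure load = 57.5 * 2 = 115.0 kN

115.0


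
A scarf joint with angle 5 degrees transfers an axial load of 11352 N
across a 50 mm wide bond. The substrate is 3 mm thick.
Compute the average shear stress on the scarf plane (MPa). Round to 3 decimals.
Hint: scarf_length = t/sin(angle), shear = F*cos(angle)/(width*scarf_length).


scarf_length = 3 / sin(5 deg) = 34.4211 mm
cos(5 deg) = 0.996195
shear stress = 11352 * 0.996195 / (50 * 34.4211)
= 6.571 MPa

6.571


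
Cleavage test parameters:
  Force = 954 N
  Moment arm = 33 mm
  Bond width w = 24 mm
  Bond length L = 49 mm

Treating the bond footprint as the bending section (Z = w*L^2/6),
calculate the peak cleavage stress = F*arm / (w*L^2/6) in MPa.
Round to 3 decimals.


M = 954 * 33 = 31482 N*mm
Z = 24 * 49^2 / 6 = 57624 / 6 mm^3
sigma = M / Z = 6 * 31482 / 57624 = 188892 / 57624
= 3.278 MPa

3.278


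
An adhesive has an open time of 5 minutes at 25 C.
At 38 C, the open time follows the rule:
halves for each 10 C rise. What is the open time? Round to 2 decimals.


Factor = 2^((38-25)/10) = 2.4623
Open time = 5 / 2.4623 = 2.03 min

2.03


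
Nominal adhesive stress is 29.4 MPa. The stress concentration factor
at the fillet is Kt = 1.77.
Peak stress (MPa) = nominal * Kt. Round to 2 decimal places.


Peak = 29.4 * 1.77 = 52.04 MPa

52.04


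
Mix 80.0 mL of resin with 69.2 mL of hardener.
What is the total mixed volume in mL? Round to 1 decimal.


Total = 80.0 + 69.2 = 149.2 mL

149.2


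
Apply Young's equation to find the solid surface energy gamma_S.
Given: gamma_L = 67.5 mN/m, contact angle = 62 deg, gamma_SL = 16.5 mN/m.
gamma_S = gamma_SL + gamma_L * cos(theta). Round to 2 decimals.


theta_rad = 62 * pi/180 = 1.082104
gamma_S = 16.5 + 67.5 * cos(1.082104)
= 48.19 mN/m

48.19


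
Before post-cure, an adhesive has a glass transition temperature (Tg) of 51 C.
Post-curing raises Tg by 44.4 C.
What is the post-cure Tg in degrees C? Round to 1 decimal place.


Tg_post = Tg_base + delta_Tg
= 51 + 44.4
= 95.4 C

95.4
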